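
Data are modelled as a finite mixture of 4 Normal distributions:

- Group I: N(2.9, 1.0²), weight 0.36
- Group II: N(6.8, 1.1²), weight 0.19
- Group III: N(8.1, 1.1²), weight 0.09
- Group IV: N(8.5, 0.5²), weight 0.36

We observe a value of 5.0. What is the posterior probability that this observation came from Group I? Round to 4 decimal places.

0.4588

By Bayes' theorem, P(k | x) = π_k f_k(x) / Σ_j π_j f_j(x).
Component likelihoods at x = 5.0:
  p_I = (1/(1.0·√(2π)))·exp(−(5.0−2.9)²/(2·1.0²)) = 0.398942·exp(-2.20500) = 0.0439836
  p_II = (1/(1.1·√(2π)))·exp(−(5.0−6.8)²/(2·1.1²)) = 0.362675·exp(-1.33884) = 0.0950748
  p_III = (1/(1.1·√(2π)))·exp(−(5.0−8.1)²/(2·1.1²)) = 0.362675·exp(-3.97107) = 0.00683757
  p_IV = (1/(0.5·√(2π)))·exp(−(5.0−8.5)²/(2·0.5²)) = 0.797885·exp(-24.50000) = 1.82694e-11
Multiply by the mixture weights:
  π_I·p_I = 0.36 × 0.0439836 = 0.0158341
  π_II·p_II = 0.19 × 0.0950748 = 0.0180642
  π_III·p_III = 0.09 × 0.00683757 = 0.000615381
  π_IV·p_IV = 0.36 × 1.82694e-11 = 6.577e-12
Normaliser: 0.0158341 + 0.0180642 + 0.000615381 + 6.577e-12 = 0.0345137
Responsibility of Group I: 0.0158341 / 0.0345137 ≈ 0.4588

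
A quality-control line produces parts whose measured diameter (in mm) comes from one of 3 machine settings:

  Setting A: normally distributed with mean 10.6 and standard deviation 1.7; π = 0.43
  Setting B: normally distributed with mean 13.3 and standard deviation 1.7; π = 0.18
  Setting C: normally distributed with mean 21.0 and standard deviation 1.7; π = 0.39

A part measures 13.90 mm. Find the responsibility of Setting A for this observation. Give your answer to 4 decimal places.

P(component k | x) = P(Z=k)·f_k(x) / marginal(x), where marginal(x) = Σ_j P(Z=j)·f_j(x).
Component likelihoods at x = 13.90 mm:
  p_A = 0.0356627
  p_B = 0.220502
  p_C = 3.82633e-05
Multiply by the mixture weights:
  P(Z=A)·p_A = 0.43 × 0.0356627 = 0.015335
  P(Z=B)·p_B = 0.18 × 0.220502 = 0.0396903
  P(Z=C)·p_C = 0.39 × 3.82633e-05 = 1.49227e-05
Sum: 0.015335 + 0.0396903 + 1.49227e-05 = 0.0550402
P(Setting A | data) = 0.015335 / 0.0550402 ≈ 0.2786

0.2786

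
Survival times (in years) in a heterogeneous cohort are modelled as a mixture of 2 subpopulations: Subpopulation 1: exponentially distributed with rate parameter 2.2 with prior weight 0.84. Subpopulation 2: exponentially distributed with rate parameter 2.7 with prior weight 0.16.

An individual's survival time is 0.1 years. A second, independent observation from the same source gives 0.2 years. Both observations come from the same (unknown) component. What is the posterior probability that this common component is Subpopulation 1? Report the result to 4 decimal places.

0.8020

The responsibility of component k is w_k f_k(x) divided by Σ_j w_j f_j(x).
Since both observations come from the same component, the likelihood for component k is f_k(x₁)·f_k(x₂).
  L_1 = [1.76554] × [1.41688] = 2.50156
  L_2 = [2.06112] × [1.57342] = 3.24302
Multiply by the mixture weights:
  w_1·L_1 = 0.84 × 2.50156 = 2.10131
  w_2·L_2 = 0.16 × 3.24302 = 0.518882
Normaliser: 2.10131 + 0.518882 = 2.62019
P(Subpopulation 1 | x₁, x₂) ≈ 0.8020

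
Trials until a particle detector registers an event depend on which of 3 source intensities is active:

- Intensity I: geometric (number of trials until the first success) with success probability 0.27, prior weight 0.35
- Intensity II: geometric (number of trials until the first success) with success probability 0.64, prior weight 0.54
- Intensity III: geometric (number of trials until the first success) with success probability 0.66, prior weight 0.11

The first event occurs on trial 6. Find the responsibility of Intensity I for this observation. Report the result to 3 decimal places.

Posterior ∝ prior × likelihood, so P(k | x) ∝ P(Z=k) f_k(x); normalise over all components.
Component likelihoods at x = 6:
  L_I = 0.27·(1−0.27)^5 = 0.27·0.207307 = 0.0559729
  L_II = 0.64·(1−0.64)^5 = 0.64·0.00604662 = 0.00386984
  L_III = 0.66·(1−0.66)^5 = 0.66·0.00454354 = 0.00299874
Weight by the priors:
  P(Z=I)·L_I = 0.35 × 0.0559729 = 0.0195905
  P(Z=II)·L_II = 0.54 × 0.00386984 = 0.00208971
  P(Z=III)·L_III = 0.11 × 0.00299874 = 0.000329861
Evidence: 0.0195905 + 0.00208971 + 0.000329861 = 0.0220101
P(Intensity I | data) = 0.0195905 / 0.0220101 ≈ 0.890

0.890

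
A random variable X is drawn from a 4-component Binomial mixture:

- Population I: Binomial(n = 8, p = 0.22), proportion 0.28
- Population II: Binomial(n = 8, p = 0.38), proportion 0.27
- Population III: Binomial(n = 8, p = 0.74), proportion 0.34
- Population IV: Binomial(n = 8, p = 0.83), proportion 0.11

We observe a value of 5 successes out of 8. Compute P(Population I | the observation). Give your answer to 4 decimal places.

The responsibility of component k is π_k f_k(x) divided by Σ_j π_j f_j(x).
Binomial probabilities:
  L_I = C(8,5)·0.22^5·0.78^3 = 56·0.000515363·0.474552 = 0.0136957
  L_II = C(8,5)·0.38^5·0.62^3 = 56·0.00792352·0.238328 = 0.10575
  L_III = C(8,5)·0.74^5·0.26^3 = 56·0.221901·0.017576 = 0.218407
  L_IV = C(8,5)·0.83^5·0.17^3 = 56·0.393904·0.004913 = 0.108374
Multiply by the mixture weights:
  π_I·L_I = 0.28 × 0.0136957 = 0.0038348
  π_II·L_II = 0.27 × 0.10575 = 0.0285525
  π_III·L_III = 0.34 × 0.218407 = 0.0742584
  π_IV·L_IV = 0.11 × 0.108374 = 0.0119211
Sum: 0.0038348 + 0.0285525 + 0.0742584 + 0.0119211 = 0.118567
Responsibility of Population I: 0.0038348 / 0.118567 ≈ 0.0323

0.0323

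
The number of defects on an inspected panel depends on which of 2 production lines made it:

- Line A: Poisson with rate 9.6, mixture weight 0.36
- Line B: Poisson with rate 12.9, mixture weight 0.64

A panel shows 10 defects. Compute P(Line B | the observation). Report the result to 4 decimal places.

Posterior ∝ prior × likelihood, so P(k | x) ∝ π_k f_k(x); normalise over all components.
Poisson probabilities:
  f_A = e^(−9.6)·9.6^10/10! = 0.124086
  f_B = e^(−12.9)·12.9^10/10! = 0.0878487
Unnormalised posteriors:
  π_A·f_A = 0.36 × 0.124086 = 0.0446709
  π_B·f_B = 0.64 × 0.0878487 = 0.0562232
Denominator: 0.0446709 + 0.0562232 = 0.100894
P(Line B | data) = 0.0562232 / 0.100894 ≈ 0.5572

0.5572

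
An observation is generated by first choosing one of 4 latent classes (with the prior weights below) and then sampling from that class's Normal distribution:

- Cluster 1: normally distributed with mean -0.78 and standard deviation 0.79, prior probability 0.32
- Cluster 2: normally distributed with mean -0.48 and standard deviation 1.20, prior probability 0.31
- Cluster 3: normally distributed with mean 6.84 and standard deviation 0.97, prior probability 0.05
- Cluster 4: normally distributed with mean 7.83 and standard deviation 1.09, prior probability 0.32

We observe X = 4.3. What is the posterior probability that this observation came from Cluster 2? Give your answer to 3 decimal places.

0.028

P(component k | x) = P(Z=k)·f_k(x) / marginal(x), where marginal(x) = Σ_j P(Z=j)·f_j(x).
Normal densities:
  p_1 = (1/(0.79·√(2π)))·exp(−(4.3−-0.78)²/(2·0.79²)) = 0.504990·exp(-20.67489) = 5.30019e-10
  p_2 = (1/(1.20·√(2π)))·exp(−(4.3−-0.48)²/(2·1.20²)) = 0.332452·exp(-7.93347) = 0.000119197
  p_3 = (1/(0.97·√(2π)))·exp(−(4.3−6.84)²/(2·0.97²)) = 0.411281·exp(-3.42842) = 0.0133412
  p_4 = (1/(1.09·√(2π)))·exp(−(4.3−7.83)²/(2·1.09²)) = 0.366002·exp(-5.24405) = 0.00193207
Prior × likelihood for each component:
  P(Z=1)·p_1 = 0.32 × 5.30019e-10 = 1.69606e-10
  P(Z=2)·p_2 = 0.31 × 0.000119197 = 3.69511e-05
  P(Z=3)·p_3 = 0.05 × 0.0133412 = 0.00066706
  P(Z=4)·p_4 = 0.32 × 0.00193207 = 0.000618264
Normaliser: 1.69606e-10 + 3.69511e-05 + 0.00066706 + 0.000618264 = 0.00132227
Responsibility of Cluster 2: 3.69511e-05 / 0.00132227 ≈ 0.028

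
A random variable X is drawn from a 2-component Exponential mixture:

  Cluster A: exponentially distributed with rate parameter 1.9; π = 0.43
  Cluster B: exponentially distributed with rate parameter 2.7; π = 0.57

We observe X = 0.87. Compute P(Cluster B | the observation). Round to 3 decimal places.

0.484

Posterior ∝ prior × likelihood, so P(k | x) ∝ π_k f_k(x); normalise over all components.
Evaluate each component's likelihood at the observed value:
  p_A = 1.9·e^(−1.9·0.87) = 1.9·e^(−1.6530) = 0.363802
  p_B = 2.7·e^(−2.7·0.87) = 2.7·e^(−2.3490) = 0.257754
Unnormalised posteriors:
  π_A·p_A = 0.43 × 0.363802 = 0.156435
  π_B·p_B = 0.57 × 0.257754 = 0.14692
Marginal: 0.156435 + 0.14692 = 0.303355
So the posterior for Cluster B is 0.14692 / 0.303355 ≈ 0.484.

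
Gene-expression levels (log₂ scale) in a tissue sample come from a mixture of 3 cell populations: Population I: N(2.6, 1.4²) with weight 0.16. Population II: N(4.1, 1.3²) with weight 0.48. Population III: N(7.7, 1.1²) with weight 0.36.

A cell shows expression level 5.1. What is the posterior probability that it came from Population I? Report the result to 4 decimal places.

0.0730

Apply Bayes' rule: the posterior for each component is proportional to its prior times its likelihood at x.
Component likelihoods at x = 5.1:
  p_I = (1/(1.4·√(2π)))·exp(−(5.1−2.6)²/(2·1.4²)) = 0.284959·exp(-1.59439) = 0.057856
  p_II = (1/(1.3·√(2π)))·exp(−(5.1−4.1)²/(2·1.3²)) = 0.306879·exp(-0.29586) = 0.228285
  p_III = (1/(1.1·√(2π)))·exp(−(5.1−7.7)²/(2·1.1²)) = 0.362675·exp(-2.79339) = 0.0222006
Multiply by the mixture weights:
  P(Z=I)·p_I = 0.16 × 0.057856 = 0.00925696
  P(Z=II)·p_II = 0.48 × 0.228285 = 0.109577
  P(Z=III)·p_III = 0.36 × 0.0222006 = 0.00799221
Normaliser: 0.00925696 + 0.109577 + 0.00799221 = 0.126826
So the posterior for Population I is 0.00925696 / 0.126826 ≈ 0.0730.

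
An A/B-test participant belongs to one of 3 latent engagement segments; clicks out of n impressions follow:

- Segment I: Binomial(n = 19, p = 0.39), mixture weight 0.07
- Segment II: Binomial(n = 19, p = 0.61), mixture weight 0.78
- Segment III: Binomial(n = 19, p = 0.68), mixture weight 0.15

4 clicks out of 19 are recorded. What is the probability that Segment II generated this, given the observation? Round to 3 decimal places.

Posterior ∝ prior × likelihood, so P(k | x) ∝ P(Z=k) f_k(x); normalise over all components.
Binomial probabilities:
  f_I = C(19,4)·0.39^4·0.61^15 = 3876·0.0231344·0.000602487 = 0.0540244
  f_II = C(19,4)·0.61^4·0.39^15 = 3876·0.138458·7.34462e-07 = 0.00039416
  f_III = C(19,4)·0.68^4·0.32^15 = 3876·0.213814·3.77789e-08 = 3.1309e-05
Unnormalised posteriors:
  P(Z=I)·f_I = 0.07 × 0.0540244 = 0.00378171
  P(Z=II)·f_II = 0.78 × 0.00039416 = 0.000307445
  P(Z=III)·f_III = 0.15 × 3.1309e-05 = 4.69635e-06
Denominator: 0.00378171 + 0.000307445 + 4.69635e-06 = 0.00409385
P(Segment II | 4 clicks out of 19) ≈ 0.075

0.075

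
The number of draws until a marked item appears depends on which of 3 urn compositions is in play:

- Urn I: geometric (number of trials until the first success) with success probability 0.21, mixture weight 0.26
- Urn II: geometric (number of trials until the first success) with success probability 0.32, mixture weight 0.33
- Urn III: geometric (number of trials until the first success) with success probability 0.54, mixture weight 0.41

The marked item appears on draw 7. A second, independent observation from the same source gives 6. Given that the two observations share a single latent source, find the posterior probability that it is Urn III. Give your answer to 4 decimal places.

Posterior ∝ prior × likelihood, so P(k | x) ∝ π_k f_k(x); normalise over all components.
Since both observations come from the same component, the likelihood for component k is f_k(x₁)·f_k(x₂).
  p_I = [0.21·(1−0.21)^6 = 0.21·0.243087 = 0.0510484] × [0.0646182] = 0.00329865
  p_II = [0.32·(1−0.32)^6 = 0.32·0.0988675 = 0.0316376] × [0.0465259] = 0.00147197
  p_III = [0.54·(1−0.54)^6 = 0.54·0.0094743 = 0.00511612] × [0.011122] = 5.69015e-05
Multiply by the mixture weights:
  π_I·p_I = 0.26 × 0.00329865 = 0.00085765
  π_II·p_II = 0.33 × 0.00147197 = 0.000485749
  π_III·p_III = 0.41 × 5.69015e-05 = 2.33296e-05
Denominator: 0.00085765 + 0.000485749 + 2.33296e-05 = 0.00136673
So the posterior for Urn III is 2.33296e-05 / 0.00136673 ≈ 0.0171.

0.0171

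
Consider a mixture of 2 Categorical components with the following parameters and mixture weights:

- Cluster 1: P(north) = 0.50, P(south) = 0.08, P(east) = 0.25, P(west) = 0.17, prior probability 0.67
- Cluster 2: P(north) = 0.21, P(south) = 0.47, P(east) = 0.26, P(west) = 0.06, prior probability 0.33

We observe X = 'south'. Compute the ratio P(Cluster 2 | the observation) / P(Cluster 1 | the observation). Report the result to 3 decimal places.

Posterior odds = (π_i f_i(x)) / (π_j f_j(x)); the normalising sum cancels.
Evaluate each component's likelihood at the observed value:
  f_1 = 0.08
  f_2 = 0.47
Posterior odds = (π_2·f_2) / (π_1·f_1) = (0.33·0.47) / (0.67·0.08) = 0.1551 / 0.0536 ≈ 2.894

2.894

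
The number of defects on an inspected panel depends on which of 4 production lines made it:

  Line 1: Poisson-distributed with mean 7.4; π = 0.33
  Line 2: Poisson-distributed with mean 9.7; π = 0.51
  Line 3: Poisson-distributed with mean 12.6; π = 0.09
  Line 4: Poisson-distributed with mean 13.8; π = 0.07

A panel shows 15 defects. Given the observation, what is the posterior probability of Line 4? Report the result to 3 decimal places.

0.219

Posterior ∝ prior × likelihood, so P(k | x) ∝ π_k f_k(x); normalise over all components.
Poisson probabilities:
  p_1 = 0.00510737
  p_2 = 0.029677
  p_3 = 0.0825939
  p_4 = 0.0973695
Multiply by the mixture weights:
  π_1·p_1 = 0.33 × 0.00510737 = 0.00168543
  π_2·p_2 = 0.51 × 0.029677 = 0.0151353
  π_3·p_3 = 0.09 × 0.0825939 = 0.00743345
  π_4·p_4 = 0.07 × 0.0973695 = 0.00681586
Marginal: 0.00168543 + 0.0151353 + 0.00743345 + 0.00681586 = 0.03107
P(Line 4 | 15 defects) ≈ 0.219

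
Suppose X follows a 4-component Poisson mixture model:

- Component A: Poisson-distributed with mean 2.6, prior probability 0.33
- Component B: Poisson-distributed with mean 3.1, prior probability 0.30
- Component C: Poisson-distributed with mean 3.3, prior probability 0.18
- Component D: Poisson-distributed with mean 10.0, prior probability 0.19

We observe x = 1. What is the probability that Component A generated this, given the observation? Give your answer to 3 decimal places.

P(component k | x) = π_k·f_k(x) / marginal(x), where marginal(x) = Σ_j π_j·f_j(x).
Evaluate each component's likelihood at the observed value:
  L_A = e^(−2.6)·2.6^1/1! = 0.193111
  L_B = e^(−3.1)·3.1^1/1! = 0.139653
  L_C = e^(−3.3)·3.3^1/1! = 0.121714
  L_D = e^(−10.0)·10.0^1/1! = 0.000453999
Prior × likelihood for each component:
  π_A·L_A = 0.33 × 0.193111 = 0.0637267
  π_B·L_B = 0.30 × 0.139653 = 0.0418958
  π_C·L_C = 0.18 × 0.121714 = 0.0219086
  π_D·L_D = 0.19 × 0.000453999 = 8.62599e-05
Sum: 0.0637267 + 0.0418958 + 0.0219086 + 8.62599e-05 = 0.127617
P(Component A | the observation) ≈ 0.499

0.499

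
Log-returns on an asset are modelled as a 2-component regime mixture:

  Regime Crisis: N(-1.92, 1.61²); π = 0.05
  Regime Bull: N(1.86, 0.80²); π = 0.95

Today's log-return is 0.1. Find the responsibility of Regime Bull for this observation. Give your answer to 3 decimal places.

Apply Bayes' rule: the posterior for each component is proportional to its prior times its likelihood at x.
Normal densities:
  f_Crisis = 0.112787
  f_Bull = 0.0443432
Unnormalised posteriors:
  w_Crisis·f_Crisis = 0.05 × 0.112787 = 0.00563934
  w_Bull·f_Bull = 0.95 × 0.0443432 = 0.0421261
Normaliser: 0.00563934 + 0.0421261 = 0.0477654
Responsibility of Regime Bull: 0.0421261 / 0.0477654 ≈ 0.882

0.882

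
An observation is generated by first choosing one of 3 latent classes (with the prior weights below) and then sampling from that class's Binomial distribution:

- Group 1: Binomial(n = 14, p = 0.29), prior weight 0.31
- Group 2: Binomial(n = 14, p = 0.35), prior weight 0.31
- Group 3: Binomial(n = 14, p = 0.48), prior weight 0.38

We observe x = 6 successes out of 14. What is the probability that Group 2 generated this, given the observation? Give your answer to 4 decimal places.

0.3307

P(component k | x) = w_k·f_k(x) / marginal(x), where marginal(x) = Σ_j w_j·f_j(x).
Evaluate each component's likelihood at the observed value:
  p_1 = C(14,6)·0.29^6·0.71^8 = 3003·0.000594823·0.0645754 = 0.115348
  p_2 = C(14,6)·0.35^6·0.65^8 = 3003·0.00183827·0.0318645 = 0.175902
  p_3 = C(14,6)·0.48^6·0.52^8 = 3003·0.0122306·0.00534597 = 0.196349
Weight by the priors:
  w_1·p_1 = 0.31 × 0.115348 = 0.0357579
  w_2·p_2 = 0.31 × 0.175902 = 0.0545296
  w_3·p_3 = 0.38 × 0.196349 = 0.0746128
Sum: 0.0357579 + 0.0545296 + 0.0746128 = 0.1649
So the posterior for Group 2 is 0.0545296 / 0.1649 ≈ 0.3307.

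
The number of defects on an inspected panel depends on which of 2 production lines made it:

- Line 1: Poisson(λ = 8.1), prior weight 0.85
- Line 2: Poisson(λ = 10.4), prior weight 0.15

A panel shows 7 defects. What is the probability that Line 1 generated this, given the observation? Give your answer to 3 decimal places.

Apply Bayes' rule: the posterior for each component is proportional to its prior times its likelihood at x.
Evaluate each component's likelihood at the observed value:
  L_1 = 0.137778
  L_2 = 0.0794585
Unnormalised posteriors:
  π_1·L_1 = 0.85 × 0.137778 = 0.117111
  π_2·L_2 = 0.15 × 0.0794585 = 0.0119188
Denominator: 0.117111 + 0.0119188 = 0.12903
P(Line 1 | x) = 0.117111 / 0.12903 ≈ 0.908

0.908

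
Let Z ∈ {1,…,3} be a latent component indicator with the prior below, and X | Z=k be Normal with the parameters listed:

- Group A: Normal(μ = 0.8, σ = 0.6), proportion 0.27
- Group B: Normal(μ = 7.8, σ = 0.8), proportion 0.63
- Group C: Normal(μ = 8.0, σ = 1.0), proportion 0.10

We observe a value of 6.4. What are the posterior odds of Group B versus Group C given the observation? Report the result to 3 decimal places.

6.125

The posterior odds equal the prior odds times the likelihood ratio: (P(Z=i)/P(Z=j))·(f_i(x)/f_j(x)).
Evaluate each component's likelihood at the observed value:
  p_A = (1/(0.6·√(2π)))·exp(−(6.4−0.8)²/(2·0.6²)) = 0.664904·exp(-43.55556) = 8.06903e-20
  p_B = (1/(0.8·√(2π)))·exp(−(6.4−7.8)²/(2·0.8²)) = 0.498678·exp(-1.53125) = 0.107847
  p_C = (1/(1.0·√(2π)))·exp(−(6.4−8.0)²/(2·1.0²)) = 0.398942·exp(-1.28000) = 0.110921
Odds = (0.63/0.10) × (0.107847/0.110921) = 6.3 × 0.972285 ≈ 6.125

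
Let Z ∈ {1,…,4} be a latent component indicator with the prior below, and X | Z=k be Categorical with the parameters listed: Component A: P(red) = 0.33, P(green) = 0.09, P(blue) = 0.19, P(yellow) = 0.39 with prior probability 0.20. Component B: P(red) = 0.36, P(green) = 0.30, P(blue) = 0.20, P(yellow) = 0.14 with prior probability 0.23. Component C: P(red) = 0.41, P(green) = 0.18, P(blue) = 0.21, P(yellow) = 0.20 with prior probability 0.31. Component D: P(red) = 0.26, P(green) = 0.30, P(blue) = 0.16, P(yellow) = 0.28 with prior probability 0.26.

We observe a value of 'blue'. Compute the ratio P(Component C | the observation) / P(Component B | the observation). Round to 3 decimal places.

Posterior odds = (π_i f_i(x)) / (π_j f_j(x)); the normalising sum cancels.
Categorical probabilities:
  L_A = P(blue | comp) = 0.19
  L_B = P(blue | comp) = 0.20
  L_C = P(blue | comp) = 0.21
  L_D = P(blue | comp) = 0.16
Posterior odds = (π_C·L_C) / (π_B·L_B) = (0.31·0.21) / (0.23·0.2) = 0.0651 / 0.046 ≈ 1.415

1.415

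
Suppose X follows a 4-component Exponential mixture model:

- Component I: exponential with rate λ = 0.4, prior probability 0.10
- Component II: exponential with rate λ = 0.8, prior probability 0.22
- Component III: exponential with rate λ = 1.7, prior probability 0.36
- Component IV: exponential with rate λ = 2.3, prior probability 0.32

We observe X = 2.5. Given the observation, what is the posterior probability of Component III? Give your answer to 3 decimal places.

By Bayes' theorem, P(k | x) = w_k f_k(x) / Σ_j w_j f_j(x).
Component likelihoods at x = 2.5:
  L_I = 0.4·e^(−0.4·2.5) = 0.4·e^(−1.0000) = 0.147152
  L_II = 0.8·e^(−0.8·2.5) = 0.8·e^(−2.0000) = 0.108268
  L_III = 1.7·e^(−1.7·2.5) = 1.7·e^(−4.2500) = 0.0242492
  L_IV = 2.3·e^(−2.3·2.5) = 2.3·e^(−5.7500) = 0.0073204
Unnormalised posteriors:
  w_I·L_I = 0.10 × 0.147152 = 0.0147152
  w_II·L_II = 0.22 × 0.108268 = 0.023819
  w_III·L_III = 0.36 × 0.0242492 = 0.00872971
  w_IV·L_IV = 0.32 × 0.0073204 = 0.00234253
Denominator: 0.0147152 + 0.023819 + 0.00872971 + 0.00234253 = 0.0496064
So the posterior for Component III is 0.00872971 / 0.0496064 ≈ 0.176.

0.176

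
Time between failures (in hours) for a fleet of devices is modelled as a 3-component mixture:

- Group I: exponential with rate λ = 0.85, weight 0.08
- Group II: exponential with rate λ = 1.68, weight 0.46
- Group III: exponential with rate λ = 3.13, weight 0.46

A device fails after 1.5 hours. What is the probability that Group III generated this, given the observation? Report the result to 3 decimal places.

The responsibility of component k is π_k f_k(x) divided by Σ_j π_j f_j(x).
Exponential densities:
  p_I = 0.85·e^(−0.85·1.5) = 0.85·e^(−1.2750) = 0.237516
  p_II = 1.68·e^(−1.68·1.5) = 1.68·e^(−2.5200) = 0.135172
  p_III = 3.13·e^(−3.13·1.5) = 3.13·e^(−4.6950) = 0.0286109
Prior × likelihood for each component:
  π_I·p_I = 0.08 × 0.237516 = 0.0190013
  π_II·p_II = 0.46 × 0.135172 = 0.0621792
  π_III·p_III = 0.46 × 0.0286109 = 0.013161
Sum: 0.0190013 + 0.0621792 + 0.013161 = 0.0943415
Responsibility of Group III: 0.013161 / 0.0943415 ≈ 0.140

0.140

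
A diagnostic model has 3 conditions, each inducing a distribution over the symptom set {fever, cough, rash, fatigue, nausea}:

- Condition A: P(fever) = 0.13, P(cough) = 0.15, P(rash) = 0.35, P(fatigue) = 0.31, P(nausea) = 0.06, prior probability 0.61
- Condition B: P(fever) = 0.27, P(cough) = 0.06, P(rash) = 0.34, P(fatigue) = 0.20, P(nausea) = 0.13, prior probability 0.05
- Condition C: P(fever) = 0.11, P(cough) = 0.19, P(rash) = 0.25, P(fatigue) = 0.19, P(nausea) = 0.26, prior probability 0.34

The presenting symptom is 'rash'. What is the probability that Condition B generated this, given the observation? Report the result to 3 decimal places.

P(component k | x) = π_k·f_k(x) / marginal(x), where marginal(x) = Σ_j π_j·f_j(x).
Categorical probabilities:
  f_A = P(rash | comp) = 0.35
  f_B = P(rash | comp) = 0.34
  f_C = P(rash | comp) = 0.25
Prior × likelihood for each component:
  π_A·f_A = 0.61 × 0.35 = 0.2135
  π_B·f_B = 0.05 × 0.34 = 0.017
  π_C·f_C = 0.34 × 0.25 = 0.085
Sum: 0.2135 + 0.017 + 0.085 = 0.3155
P(Condition B | the observation) ≈ 0.054

0.054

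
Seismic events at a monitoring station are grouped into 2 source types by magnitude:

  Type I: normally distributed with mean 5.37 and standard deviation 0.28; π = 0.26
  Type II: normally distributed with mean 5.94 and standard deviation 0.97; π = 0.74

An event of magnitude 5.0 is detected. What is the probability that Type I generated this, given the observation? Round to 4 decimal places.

The responsibility of component k is w_k f_k(x) divided by Σ_j w_j f_j(x).
Component likelihoods at x = 5.0:
  p_I = 0.59508
  p_II = 0.257167
Unnormalised posteriors:
  w_I·p_I = 0.26 × 0.59508 = 0.154721
  w_II·p_II = 0.74 × 0.257167 = 0.190304
Marginal: 0.154721 + 0.190304 = 0.345024
So the posterior for Type I is 0.154721 / 0.345024 ≈ 0.4484.

0.4484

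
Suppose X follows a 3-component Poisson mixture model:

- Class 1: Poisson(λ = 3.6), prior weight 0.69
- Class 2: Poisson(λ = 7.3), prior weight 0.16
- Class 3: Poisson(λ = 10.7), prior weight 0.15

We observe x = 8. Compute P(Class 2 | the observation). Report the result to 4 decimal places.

P(component k | x) = P(Z=k)·f_k(x) / marginal(x), where marginal(x) = Σ_j P(Z=j)·f_j(x).
Evaluate each component's likelihood at the observed value:
  f_1 = 0.0191179
  f_2 = 0.135118
  f_3 = 0.0960724
Multiply by the mixture weights:
  P(Z=1)·f_1 = 0.69 × 0.0191179 = 0.0131913
  P(Z=2)·f_2 = 0.16 × 0.135118 = 0.0216189
  P(Z=3)·f_3 = 0.15 × 0.0960724 = 0.0144109
Marginal: 0.0131913 + 0.0216189 + 0.0144109 = 0.049221
P(Class 2 | x) ≈ 0.4392

0.4392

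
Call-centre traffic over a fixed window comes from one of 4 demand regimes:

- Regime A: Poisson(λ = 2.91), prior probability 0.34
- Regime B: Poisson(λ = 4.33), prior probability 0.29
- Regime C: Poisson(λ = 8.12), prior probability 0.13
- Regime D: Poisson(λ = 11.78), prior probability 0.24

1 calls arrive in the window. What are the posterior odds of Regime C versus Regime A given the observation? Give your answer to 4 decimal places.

0.0058

Since P(k|x) ∝ π_k f_k(x), the posterior odds are π_i f_i(x) / (π_j f_j(x)).
Evaluate each component's likelihood at the observed value:
  f_A = 0.158524
  f_B = 0.0570155
  f_C = 0.00241593
  f_D = 9.01896e-05
0.000314071 / 0.0538983 ≈ 0.0058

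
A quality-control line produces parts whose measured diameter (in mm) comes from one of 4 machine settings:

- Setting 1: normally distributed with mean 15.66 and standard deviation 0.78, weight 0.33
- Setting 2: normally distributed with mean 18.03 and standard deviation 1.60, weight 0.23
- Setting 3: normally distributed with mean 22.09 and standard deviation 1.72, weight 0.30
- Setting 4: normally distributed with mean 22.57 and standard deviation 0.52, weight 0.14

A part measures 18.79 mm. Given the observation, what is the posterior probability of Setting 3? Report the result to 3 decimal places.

Posterior ∝ prior × likelihood, so P(k | x) ∝ w_k f_k(x); normalise over all components.
Component likelihoods at x = 18.79 mm:
  p_1 = 0.000162987
  p_2 = 0.222739
  p_3 = 0.0368174
  p_4 = 2.5732e-12
Unnormalised posteriors:
  w_1·p_1 = 0.33 × 0.000162987 = 5.37856e-05
  w_2·p_2 = 0.23 × 0.222739 = 0.05123
  w_3·p_3 = 0.30 × 0.0368174 = 0.0110452
  w_4·p_4 = 0.14 × 2.5732e-12 = 3.60248e-13
Evidence: 5.37856e-05 + 0.05123 + 0.0110452 + 3.60248e-13 = 0.062329
So the posterior for Setting 3 is 0.0110452 / 0.062329 ≈ 0.177.

0.177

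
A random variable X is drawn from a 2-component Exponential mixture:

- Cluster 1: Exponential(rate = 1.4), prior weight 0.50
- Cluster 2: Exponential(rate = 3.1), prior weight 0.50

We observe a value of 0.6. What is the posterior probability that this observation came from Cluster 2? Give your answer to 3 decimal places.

0.444

The responsibility of component k is w_k f_k(x) divided by Σ_j w_j f_j(x).
Exponential densities:
  f_1 = 0.604395
  f_2 = 0.482585
Weight by the priors:
  w_1·f_1 = 0.50 × 0.604395 = 0.302197
  w_2·f_2 = 0.50 × 0.482585 = 0.241293
Evidence: 0.302197 + 0.241293 = 0.54349
So the posterior for Cluster 2 is 0.241293 / 0.54349 ≈ 0.444.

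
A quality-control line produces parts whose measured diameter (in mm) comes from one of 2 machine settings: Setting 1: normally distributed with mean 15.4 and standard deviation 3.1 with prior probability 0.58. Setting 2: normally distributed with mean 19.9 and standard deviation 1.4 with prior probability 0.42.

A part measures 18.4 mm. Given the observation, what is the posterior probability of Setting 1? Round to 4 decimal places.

Posterior ∝ prior × likelihood, so P(k | x) ∝ π_k f_k(x); normalise over all components.
Evaluate each component's likelihood at the observed value:
  p_1 = (1/(3.1·√(2π)))·exp(−(18.4−15.4)²/(2·3.1²)) = 0.128691·exp(-0.46826) = 0.0805721
  p_2 = (1/(1.4·√(2π)))·exp(−(18.4−19.9)²/(2·1.4²)) = 0.284959·exp(-0.57398) = 0.160511
Unnormalised posteriors:
  π_1·p_1 = 0.58 × 0.0805721 = 0.0467318
  π_2·p_2 = 0.42 × 0.160511 = 0.0674148
Denominator: 0.0467318 + 0.0674148 = 0.114147
P(Setting 1 | data) ≈ 0.4094

0.4094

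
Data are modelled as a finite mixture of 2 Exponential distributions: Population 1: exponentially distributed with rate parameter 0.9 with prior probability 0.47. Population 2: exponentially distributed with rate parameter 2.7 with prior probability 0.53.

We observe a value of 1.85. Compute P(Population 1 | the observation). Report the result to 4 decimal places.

Apply Bayes' rule: the posterior for each component is proportional to its prior times its likelihood at x.
Exponential densities:
  f_1 = 0.9·e^(−0.9·1.85) = 0.9·e^(−1.6650) = 0.170272
  f_2 = 2.7·e^(−2.7·1.85) = 2.7·e^(−4.9950) = 0.0182836
Multiply by the mixture weights:
  P(Z=1)·f_1 = 0.47 × 0.170272 = 0.0800276
  P(Z=2)·f_2 = 0.53 × 0.0182836 = 0.00969033
Evidence: 0.0800276 + 0.00969033 = 0.089718
So the posterior for Population 1 is 0.0800276 / 0.089718 ≈ 0.8920.

0.8920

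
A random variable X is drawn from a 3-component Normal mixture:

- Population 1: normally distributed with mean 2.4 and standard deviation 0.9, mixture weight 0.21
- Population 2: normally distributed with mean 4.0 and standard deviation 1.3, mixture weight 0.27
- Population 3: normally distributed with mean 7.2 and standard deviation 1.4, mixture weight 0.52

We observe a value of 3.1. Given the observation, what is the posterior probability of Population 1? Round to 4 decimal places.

0.5057

By Bayes' theorem, P(k | x) = w_k f_k(x) / Σ_j w_j f_j(x).
Evaluate each component's likelihood at the observed value:
  p_1 = (1/(0.9·√(2π)))·exp(−(3.1−2.4)²/(2·0.9²)) = 0.443269·exp(-0.30247) = 0.327572
  p_2 = (1/(1.3·√(2π)))·exp(−(3.1−4.0)²/(2·1.3²)) = 0.306879·exp(-0.23964) = 0.241485
  p_3 = (1/(1.4·√(2π)))·exp(−(3.1−7.2)²/(2·1.4²)) = 0.284959·exp(-4.28827) = 0.00391212
Weight by the priors:
  w_1·p_1 = 0.21 × 0.327572 = 0.0687901
  w_2·p_2 = 0.27 × 0.241485 = 0.065201
  w_3·p_3 = 0.52 × 0.00391212 = 0.0020343
Marginal: 0.0687901 + 0.065201 + 0.0020343 = 0.136025
Responsibility of Population 1: 0.0687901 / 0.136025 ≈ 0.5057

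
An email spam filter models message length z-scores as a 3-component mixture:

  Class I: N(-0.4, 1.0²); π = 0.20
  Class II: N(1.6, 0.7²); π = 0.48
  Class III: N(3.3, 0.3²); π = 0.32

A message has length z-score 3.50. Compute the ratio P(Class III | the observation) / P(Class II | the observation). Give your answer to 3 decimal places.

49.565

Only the two components matter; the odds are (π_i f_i(x)) / (π_j f_j(x)).
Evaluate each component's likelihood at the observed value:
  p_I = 0.000198655
  p_II = 0.0143223
  p_III = 1.06483
Posterior odds = (π_III·p_III) / (π_II·p_II) = (0.32·1.06483) / (0.48·0.0143223) = 0.340745 / 0.00687471 ≈ 49.565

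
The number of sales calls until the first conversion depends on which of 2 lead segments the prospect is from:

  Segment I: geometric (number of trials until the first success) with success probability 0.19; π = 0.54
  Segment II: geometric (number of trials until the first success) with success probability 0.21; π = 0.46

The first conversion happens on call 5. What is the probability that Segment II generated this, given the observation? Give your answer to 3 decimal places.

0.460

By Bayes' theorem, P(k | x) = w_k f_k(x) / Σ_j w_j f_j(x).
Geometric probabilities:
  p_I = 0.19·(1−0.19)^4 = 0.19·0.430467 = 0.0817888
  p_II = 0.21·(1−0.21)^4 = 0.21·0.389501 = 0.0817952
Weight by the priors:
  w_I·p_I = 0.54 × 0.0817888 = 0.0441659
  w_II·p_II = 0.46 × 0.0817952 = 0.0376258
Evidence: 0.0441659 + 0.0376258 = 0.0817917
P(Segment II | x) = 0.0376258 / 0.0817917 ≈ 0.460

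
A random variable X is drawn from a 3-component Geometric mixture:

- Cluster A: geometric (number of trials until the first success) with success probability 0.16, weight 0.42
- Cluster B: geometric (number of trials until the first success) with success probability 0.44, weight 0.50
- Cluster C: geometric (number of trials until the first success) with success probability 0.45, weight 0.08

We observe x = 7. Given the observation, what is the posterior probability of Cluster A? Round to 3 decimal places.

0.752

By Bayes' theorem, P(k | x) = π_k f_k(x) / Σ_j π_j f_j(x).
Geometric probabilities:
  f_A = 0.0562077
  f_B = 0.01357
  f_C = 0.0124563
Prior × likelihood for each component:
  π_A·f_A = 0.42 × 0.0562077 = 0.0236072
  π_B·f_B = 0.50 × 0.01357 = 0.00678502
  π_C·f_C = 0.08 × 0.0124563 = 0.000996503
Marginal: 0.0236072 + 0.00678502 + 0.000996503 = 0.0313887
Responsibility of Cluster A: 0.0236072 / 0.0313887 ≈ 0.752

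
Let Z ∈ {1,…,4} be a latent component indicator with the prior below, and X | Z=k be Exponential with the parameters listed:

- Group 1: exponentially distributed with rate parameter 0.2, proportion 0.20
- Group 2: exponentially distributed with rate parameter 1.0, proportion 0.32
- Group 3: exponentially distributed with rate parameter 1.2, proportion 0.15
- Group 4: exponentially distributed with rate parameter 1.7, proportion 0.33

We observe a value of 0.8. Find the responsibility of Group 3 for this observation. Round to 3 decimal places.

0.176

Apply Bayes' rule: the posterior for each component is proportional to its prior times its likelihood at x.
Exponential densities:
  p_1 = 0.2·e^(−0.2·0.8) = 0.2·e^(−0.1600) = 0.170429
  p_2 = 1.0·e^(−1.0·0.8) = 1.0·e^(−0.8000) = 0.449329
  p_3 = 1.2·e^(−1.2·0.8) = 1.2·e^(−0.9600) = 0.459471
  p_4 = 1.7·e^(−1.7·0.8) = 1.7·e^(−1.3600) = 0.436323
Weight by the priors:
  P(Z=1)·p_1 = 0.20 × 0.170429 = 0.0340858
  P(Z=2)·p_2 = 0.32 × 0.449329 = 0.143785
  P(Z=3)·p_3 = 0.15 × 0.459471 = 0.0689207
  P(Z=4)·p_4 = 0.33 × 0.436323 = 0.143987
Marginal: 0.0340858 + 0.143785 + 0.0689207 + 0.143987 = 0.390778
P(Group 3 | the observation) ≈ 0.176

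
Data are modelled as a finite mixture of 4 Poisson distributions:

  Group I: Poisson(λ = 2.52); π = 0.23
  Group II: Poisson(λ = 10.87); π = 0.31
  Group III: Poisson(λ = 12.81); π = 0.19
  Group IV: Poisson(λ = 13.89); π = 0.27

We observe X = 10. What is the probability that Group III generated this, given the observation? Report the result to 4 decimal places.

0.2334

The responsibility of component k is π_k f_k(x) divided by Σ_j π_j f_j(x).
Evaluate each component's likelihood at the observed value:
  p_I = 0.000228992
  p_II = 0.120712
  p_III = 0.0896223
  p_IV = 0.0683768
Prior × likelihood for each component:
  π_I·p_I = 0.23 × 0.000228992 = 5.26682e-05
  π_II·p_II = 0.31 × 0.120712 = 0.0374208
  π_III·p_III = 0.19 × 0.0896223 = 0.0170282
  π_IV·p_IV = 0.27 × 0.0683768 = 0.0184617
Marginal: 5.26682e-05 + 0.0374208 + 0.0170282 + 0.0184617 = 0.0729634
Responsibility of Group III: 0.0170282 / 0.0729634 ≈ 0.2334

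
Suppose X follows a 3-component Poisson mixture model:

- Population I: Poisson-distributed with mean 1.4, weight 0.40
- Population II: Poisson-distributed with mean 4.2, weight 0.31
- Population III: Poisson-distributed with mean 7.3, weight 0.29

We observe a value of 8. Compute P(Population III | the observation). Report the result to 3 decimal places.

0.778

The responsibility of component k is π_k f_k(x) divided by Σ_j π_j f_j(x).
Evaluate each component's likelihood at the observed value:
  L_I = e^(−1.4)·1.4^8/8! = 9.02592e-05
  L_II = e^(−4.2)·4.2^8/8! = 0.0360111
  L_III = e^(−7.3)·7.3^8/8! = 0.135118
Weight by the priors:
  π_I·L_I = 0.40 × 9.02592e-05 = 3.61037e-05
  π_II·L_II = 0.31 × 0.0360111 = 0.0111635
  π_III·L_III = 0.29 × 0.135118 = 0.0391842
Denominator: 3.61037e-05 + 0.0111635 + 0.0391842 = 0.0503837
P(Population III | data) = 0.0391842 / 0.0503837 ≈ 0.778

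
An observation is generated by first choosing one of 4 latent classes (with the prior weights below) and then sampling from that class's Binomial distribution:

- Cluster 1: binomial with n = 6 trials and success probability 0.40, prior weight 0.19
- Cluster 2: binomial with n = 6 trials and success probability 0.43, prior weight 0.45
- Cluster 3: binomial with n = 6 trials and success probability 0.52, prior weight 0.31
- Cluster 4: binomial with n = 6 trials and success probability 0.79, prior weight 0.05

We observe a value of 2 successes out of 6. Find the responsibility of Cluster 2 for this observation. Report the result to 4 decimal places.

P(component k | x) = w_k·f_k(x) / marginal(x), where marginal(x) = Σ_j w_j·f_j(x).
Evaluate each component's likelihood at the observed value:
  p_1 = C(6,2)·0.40^2·0.60^4 = 15·0.16·0.1296 = 0.31104
  p_2 = C(6,2)·0.43^2·0.57^4 = 15·0.1849·0.10556 = 0.292771
  p_3 = C(6,2)·0.52^2·0.48^4 = 15·0.2704·0.0530842 = 0.215309
  p_4 = C(6,2)·0.79^2·0.21^4 = 15·0.6241·0.00194481 = 0.0182063
Prior × likelihood for each component:
  w_1·p_1 = 0.19 × 0.31104 = 0.0590976
  w_2·p_2 = 0.45 × 0.292771 = 0.131747
  w_3·p_3 = 0.31 × 0.215309 = 0.0667459
  w_4·p_4 = 0.05 × 0.0182063 = 0.000910317
Marginal: 0.0590976 + 0.131747 + 0.0667459 + 0.000910317 = 0.258501
P(Cluster 2 | 2 successes out of 6) = 0.131747 / 0.258501 ≈ 0.5097

0.5097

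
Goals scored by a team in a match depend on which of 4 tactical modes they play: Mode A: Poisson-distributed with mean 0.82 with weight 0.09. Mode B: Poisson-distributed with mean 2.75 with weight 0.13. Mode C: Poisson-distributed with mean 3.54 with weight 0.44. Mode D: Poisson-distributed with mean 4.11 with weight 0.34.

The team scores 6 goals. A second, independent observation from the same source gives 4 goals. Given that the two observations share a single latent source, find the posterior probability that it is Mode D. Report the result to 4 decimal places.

0.4966

Apply Bayes' rule: the posterior for each component is proportional to its prior times its likelihood at x.
Since both observations come from the same component, the likelihood for component k is f_k(x₁)·f_k(x₂).
  p_A = [e^(−0.82)·0.82^6/6! = 0.000185964] × [0.00829703] = 1.54295e-06
  p_B = [e^(−2.75)·2.75^6/6! = 0.038402] × [0.152339] = 0.0058501
  p_C = [e^(−3.54)·3.54^6/6! = 0.0793021] × [0.189845] = 0.0150551
  p_D = [e^(−4.11)·4.11^6/6! = 0.109842] × [0.195077] = 0.0214276
Multiply by the mixture weights:
  w_A·p_A = 0.09 × 1.54295e-06 = 1.38865e-07
  w_B·p_B = 0.13 × 0.0058501 = 0.000760513
  w_C·p_C = 0.44 × 0.0150551 = 0.00662425
  w_D·p_D = 0.34 × 0.0214276 = 0.00728539
Denominator: 1.38865e-07 + 0.000760513 + 0.00662425 + 0.00728539 = 0.0146703
So the posterior for Mode D is 0.00728539 / 0.0146703 ≈ 0.4966.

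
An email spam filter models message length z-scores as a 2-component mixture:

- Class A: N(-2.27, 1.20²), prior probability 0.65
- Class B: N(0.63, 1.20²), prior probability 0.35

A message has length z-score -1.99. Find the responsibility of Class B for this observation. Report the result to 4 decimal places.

0.0486

By Bayes' theorem, P(k | x) = P(Z=k) f_k(x) / Σ_j P(Z=j) f_j(x).
Normal densities:
  L_A = (1/(1.20·√(2π)))·exp(−(-1.99−-2.27)²/(2·1.20²)) = 0.332452·exp(-0.02722) = 0.323524
  L_B = (1/(1.20·√(2π)))·exp(−(-1.99−0.63)²/(2·1.20²)) = 0.332452·exp(-2.38347) = 0.030662
Unnormalised posteriors:
  P(Z=A)·L_A = 0.65 × 0.323524 = 0.210291
  P(Z=B)·L_B = 0.35 × 0.030662 = 0.0107317
Marginal: 0.210291 + 0.0107317 = 0.221022
Responsibility of Class B: 0.0107317 / 0.221022 ≈ 0.0486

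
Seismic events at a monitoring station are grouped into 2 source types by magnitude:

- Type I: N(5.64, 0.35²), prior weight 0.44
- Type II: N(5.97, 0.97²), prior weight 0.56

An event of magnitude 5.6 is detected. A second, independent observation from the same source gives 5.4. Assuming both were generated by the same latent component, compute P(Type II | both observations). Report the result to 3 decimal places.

0.142

By Bayes' theorem, P(k | x) = π_k f_k(x) / Σ_j π_j f_j(x).
Since both observations come from the same component, the likelihood for component k is f_k(x₁)·f_k(x₂).
  p_I = [(1/(0.35·√(2π)))·exp(−(5.6−5.64)²/(2·0.35²)) = 1.139835·exp(-0.00653) = 1.13242] × [0.901028] = 1.02034
  p_II = [(1/(0.97·√(2π)))·exp(−(5.6−5.97)²/(2·0.97²)) = 0.411281·exp(-0.07275) = 0.382423] × [0.346063] = 0.132343
Unnormalised posteriors:
  π_I·p_I = 0.44 × 1.02034 = 0.448949
  π_II·p_II = 0.56 × 0.132343 = 0.0741118
Evidence: 0.448949 + 0.0741118 = 0.523061
Responsibility of Type II: 0.0741118 / 0.523061 ≈ 0.142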